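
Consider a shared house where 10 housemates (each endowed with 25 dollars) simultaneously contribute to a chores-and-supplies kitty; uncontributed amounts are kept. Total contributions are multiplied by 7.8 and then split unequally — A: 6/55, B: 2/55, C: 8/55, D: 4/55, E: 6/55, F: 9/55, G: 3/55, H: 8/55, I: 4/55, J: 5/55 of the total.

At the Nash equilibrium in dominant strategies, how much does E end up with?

A player with share s gets back 7.8·s per unit contributed, so full contribution is dominant for anyone with s > 1/7.8 = 0.1282 and zero contribution is dominant for anyone below.
C, F and H are above the threshold, contributing 25 each; the remaining 7 contribute 0. Total contributed: 75.
E keeps 25 and receives 7.8 × 75 × 6/55 = 63.82 from the chores-and-supplies kitty, for a payoff of 88.82.

88.82 dollars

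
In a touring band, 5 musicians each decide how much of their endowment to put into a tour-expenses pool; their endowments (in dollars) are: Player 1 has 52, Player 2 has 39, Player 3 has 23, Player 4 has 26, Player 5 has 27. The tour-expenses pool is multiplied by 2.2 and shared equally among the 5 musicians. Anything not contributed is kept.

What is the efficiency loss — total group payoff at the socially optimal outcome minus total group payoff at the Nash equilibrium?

200.40 dollars

The private return per contributed unit is 2.2/5 = 0.4400 < 1 for every player regardless of endowment, so the Nash equilibrium is zero contribution and the group total is Σ E_j = 52 + 39 + 23 + 26 + 27 = 167.
Each contributed unit returns 2.200 to the group, so the social optimum is full contribution by everyone: group total = 2.200 × 167 = 367.40.
Efficiency loss = (2.200 − 1) × 167 = 200.40.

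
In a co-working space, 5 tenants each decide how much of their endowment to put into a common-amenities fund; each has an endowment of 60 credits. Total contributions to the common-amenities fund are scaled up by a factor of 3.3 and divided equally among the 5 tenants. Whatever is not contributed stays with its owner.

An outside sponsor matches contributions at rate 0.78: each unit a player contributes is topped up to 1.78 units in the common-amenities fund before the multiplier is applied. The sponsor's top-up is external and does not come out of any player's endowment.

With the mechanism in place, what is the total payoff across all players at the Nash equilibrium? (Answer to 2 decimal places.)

Under the mechanism each unit contributed yields 3.3 × 1.78 / 5 = 1.1748 back to its contributor per unit of net cost, which exceeds 1, making full contribution the dominant choice for everyone.
At the Nash equilibrium everyone contributes 60. Group total payoff = 3.3 × 1.78 × 300 = 1762.20.

1762.20 credits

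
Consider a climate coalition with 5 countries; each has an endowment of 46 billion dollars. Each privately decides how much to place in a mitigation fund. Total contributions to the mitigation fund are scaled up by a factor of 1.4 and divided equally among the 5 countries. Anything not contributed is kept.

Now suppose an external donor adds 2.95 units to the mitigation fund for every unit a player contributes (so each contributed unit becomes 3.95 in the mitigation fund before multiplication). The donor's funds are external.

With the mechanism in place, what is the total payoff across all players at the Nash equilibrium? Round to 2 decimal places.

Under the mechanism each unit contributed yields 1.4 × 3.95 / 5 = 1.1060 back to its contributor per unit of net cost, which exceeds 1, making full contribution the dominant choice for everyone.
At the Nash equilibrium everyone contributes 46. Group total payoff = 1.4 × 3.95 × 230 = 1271.90.

1271.90 billion dollars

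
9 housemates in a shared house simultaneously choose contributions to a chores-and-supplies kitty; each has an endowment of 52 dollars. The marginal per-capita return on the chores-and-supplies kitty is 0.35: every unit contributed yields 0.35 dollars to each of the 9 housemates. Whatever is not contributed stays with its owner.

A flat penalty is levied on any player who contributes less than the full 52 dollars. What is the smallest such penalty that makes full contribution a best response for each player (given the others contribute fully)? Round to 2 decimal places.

Given the others contribute fully, the best deviation is to contribute 0 (any partial contribution still incurs the fine and gives up units whose private return 0.35 is below 1).
Deviating from 52 to 0 saves 52 dollars but forfeits the deviator's share of the drop in the chores-and-supplies kitty: 0.35 × 52 = 18.20.
So the deviation gain is 52 − 18.20 = 33.80, and the fine must be at least 33.80 dollars to wipe it out.

33.80 dollars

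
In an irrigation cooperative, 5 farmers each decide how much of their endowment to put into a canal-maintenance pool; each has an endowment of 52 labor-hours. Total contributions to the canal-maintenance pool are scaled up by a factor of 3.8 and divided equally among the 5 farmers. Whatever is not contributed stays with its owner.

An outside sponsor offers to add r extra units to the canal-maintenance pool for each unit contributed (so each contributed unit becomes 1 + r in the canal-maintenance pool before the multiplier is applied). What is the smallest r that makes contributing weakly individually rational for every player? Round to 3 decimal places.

With matching at rate r, one contributed unit becomes (1 + r) in the canal-maintenance pool and returns 3.8 × (1 + r) / 5 to the contributor.
Setting this equal to 1: 1 + r = 5/3.8 = 1.3158.
So the minimum matching rate is r = 1.3158 − 1 = 0.316.

0.316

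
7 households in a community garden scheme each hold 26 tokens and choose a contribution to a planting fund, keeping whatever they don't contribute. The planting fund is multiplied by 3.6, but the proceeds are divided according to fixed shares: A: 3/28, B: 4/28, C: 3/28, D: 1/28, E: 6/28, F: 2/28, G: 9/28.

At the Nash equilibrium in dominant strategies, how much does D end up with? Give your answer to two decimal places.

Each unit j contributes comes back to j as 3.6 × (j's share), so j prefers to contribute only if that share exceeds 1/3.6 = 0.2778; otherwise keeping the unit dominates.
G alone (share 9/28) is above the threshold, contributing 26; the remaining 6 contribute 0. Total contributed: 26.
D keeps 26 and receives 3.6 × 26 × 1/28 = 3.34 from the planting fund, for a payoff of 29.34.

29.34 tokens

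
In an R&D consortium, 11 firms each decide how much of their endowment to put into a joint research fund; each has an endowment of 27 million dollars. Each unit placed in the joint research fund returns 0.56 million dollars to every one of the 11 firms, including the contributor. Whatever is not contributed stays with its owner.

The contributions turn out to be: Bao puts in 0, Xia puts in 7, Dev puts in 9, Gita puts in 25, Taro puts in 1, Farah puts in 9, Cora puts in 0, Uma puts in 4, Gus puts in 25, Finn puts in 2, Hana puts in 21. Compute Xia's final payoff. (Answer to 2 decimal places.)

Total contributed: 0 + 7 + 9 + 25 + 1 + 9 + 0 + 4 + 25 + 2 + 21 = 103.
Each receives 0.56 × 103 = 57.68 from the joint research fund.
Xia keeps 27 − 7 = 20, so Xia's payoff is 20 + 57.68 = 77.68.

77.68 million dollars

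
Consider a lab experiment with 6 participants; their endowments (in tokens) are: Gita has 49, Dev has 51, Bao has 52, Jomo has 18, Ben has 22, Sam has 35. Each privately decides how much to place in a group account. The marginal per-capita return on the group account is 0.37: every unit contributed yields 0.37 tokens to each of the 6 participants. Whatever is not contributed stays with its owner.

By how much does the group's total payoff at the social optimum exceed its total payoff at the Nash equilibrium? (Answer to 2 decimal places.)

276.94 tokens

The private return per contributed unit is 0.37 < 1 for everyone, so the Nash equilibrium is zero contribution and the group total is Σ E_j = 49 + 51 + 52 + 18 + 22 + 35 = 227.
Each contributed unit returns 2.220 to the group, so the social optimum is full contribution by everyone: group total = 2.220 × 227 = 503.94.
Efficiency loss = (2.220 − 1) × 227 = 276.94.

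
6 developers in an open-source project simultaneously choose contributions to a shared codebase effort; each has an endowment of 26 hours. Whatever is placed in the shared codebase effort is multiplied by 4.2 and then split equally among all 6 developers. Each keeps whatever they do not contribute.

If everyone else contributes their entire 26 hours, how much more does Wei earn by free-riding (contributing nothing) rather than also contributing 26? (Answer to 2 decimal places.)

7.80 hours

Switching from a contribution of 26 to 0 lets Wei keep an extra 26 hours, but lowers the shared codebase effort by 26, which costs Wei their own share of that drop: 4.2/6 × 26 = 18.20.
Net gain = 26 − 18.20 = 7.80. The private return per contributed unit (0.7000) is below 1, so free-riding is indeed the best response regardless of what the others do.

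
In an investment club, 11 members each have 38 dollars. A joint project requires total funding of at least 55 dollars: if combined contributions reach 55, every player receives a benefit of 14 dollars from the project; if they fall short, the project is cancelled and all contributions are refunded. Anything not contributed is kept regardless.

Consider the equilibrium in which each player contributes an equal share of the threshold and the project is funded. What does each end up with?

Equal share of the threshold: 55/11 = 5.
At this profile no one gains by cutting their contribution: any cut drops the total below 55, the project is cancelled, contributions are refunded, and the deviator ends with 38, which is less than 38 − 5 + 14 = 47. Contributing more than 5 just wastes the excess. So contributing exactly 5 is a best response.
Each player's payoff: 38 − 5 + 14 = 47.

47 dollars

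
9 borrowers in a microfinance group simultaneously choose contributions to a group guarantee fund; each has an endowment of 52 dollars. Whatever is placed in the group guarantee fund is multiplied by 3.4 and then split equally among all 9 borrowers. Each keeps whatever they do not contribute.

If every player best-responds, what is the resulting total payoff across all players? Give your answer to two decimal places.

Each contributed unit returns 3.4/9 = 0.3778 to its contributor — below 1 — so contributing 0 is dominant for every player. At the Nash equilibrium everyone keeps their 52, and the group total is 9 × 52 = 468.

468.00 dollars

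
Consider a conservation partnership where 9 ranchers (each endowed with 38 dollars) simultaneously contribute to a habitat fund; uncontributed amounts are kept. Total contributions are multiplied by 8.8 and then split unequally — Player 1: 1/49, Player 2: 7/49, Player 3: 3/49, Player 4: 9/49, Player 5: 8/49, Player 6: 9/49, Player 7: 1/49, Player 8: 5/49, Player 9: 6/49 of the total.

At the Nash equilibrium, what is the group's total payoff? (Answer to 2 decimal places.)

1824.00 dollars

For player j, contributing a unit is worthwhile iff 8.8 × (j's share) ≥ 1, i.e. iff j's share is at least 0.1136.
The shares above 0.1136 belong to Player 2, Player 4, Player 5, Player 6 and Player 9, contributing 38 each; the remaining 4 contribute 0. Total contributed: 190.
The habitat fund pays out 8.8 × 190 = 1672.00 in total (split across the unequal shares, but the aggregate is all that matters for the group sum).
The 4 free-riders keep 38 each, adding 152. Group total = 152 + 1672.00 = 1824.00.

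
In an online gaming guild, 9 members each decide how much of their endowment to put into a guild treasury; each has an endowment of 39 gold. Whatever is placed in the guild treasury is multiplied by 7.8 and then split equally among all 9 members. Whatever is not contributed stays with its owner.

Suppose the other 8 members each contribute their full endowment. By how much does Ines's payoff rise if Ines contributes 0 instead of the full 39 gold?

Switching from a contribution of 39 to 0 lets Ines keep an extra 39 gold, but lowers the guild treasury by 39, which costs Ines their own share of that drop: 7.8/9 × 39 = 33.80.
Net gain = 39 − 33.80 = 5.20. The private return per contributed unit (0.8667) is below 1, so free-riding is indeed the best response regardless of what the others do.

5.20 gold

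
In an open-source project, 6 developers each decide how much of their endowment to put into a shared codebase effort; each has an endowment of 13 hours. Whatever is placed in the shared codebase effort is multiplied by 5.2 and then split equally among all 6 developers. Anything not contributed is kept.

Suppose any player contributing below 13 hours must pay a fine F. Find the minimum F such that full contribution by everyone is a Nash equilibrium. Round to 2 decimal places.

Given the others contribute fully, the best deviation is to contribute 0 (any partial contribution still incurs the fine and gives up units whose private return 0.8667 is below 1).
Deviating from 13 to 0 saves 13 hours but forfeits the deviator's share of the drop in the shared codebase effort: 5.2/6 × 13 = 11.27.
So the deviation gain is 13 − 11.27 = 1.73, and the fine must be at least 1.73 hours to wipe it out.

1.73 hours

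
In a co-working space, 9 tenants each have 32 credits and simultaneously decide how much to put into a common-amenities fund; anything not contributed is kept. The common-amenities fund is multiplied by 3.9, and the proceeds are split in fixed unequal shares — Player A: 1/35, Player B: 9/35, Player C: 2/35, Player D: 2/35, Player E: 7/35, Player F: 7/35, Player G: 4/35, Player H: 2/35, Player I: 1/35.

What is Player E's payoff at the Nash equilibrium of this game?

Player j's private return per contributed unit is 3.9 × (j's share). Contributing is weakly dominant for j when that share is at least 1/3.9 = 0.2564, and contributing 0 is dominant otherwise.
Only Player B (9/35) clears that bar, contributing 32; the remaining 8 contribute 0. Total contributed: 32.
Player E keeps 32 and receives 3.9 × 32 × 7/35 = 24.96 from the common-amenities fund, for a payoff of 56.96.

56.96 credits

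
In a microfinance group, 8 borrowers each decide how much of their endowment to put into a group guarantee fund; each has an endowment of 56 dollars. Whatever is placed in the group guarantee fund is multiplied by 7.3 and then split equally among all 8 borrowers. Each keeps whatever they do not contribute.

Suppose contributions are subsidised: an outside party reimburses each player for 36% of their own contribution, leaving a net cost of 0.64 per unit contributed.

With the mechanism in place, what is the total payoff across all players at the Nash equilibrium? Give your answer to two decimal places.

Under the mechanism each unit contributed yields (7.3/8) / 0.64 = 1.4258 back to its contributor per unit of net cost, which exceeds 1, making full contribution the dominant choice for everyone.
So the Nash equilibrium is full contribution by all 8; the group earns 8 × (56 × 0.36 + 7.3 × 56) = 3431.68.

3431.68 dollars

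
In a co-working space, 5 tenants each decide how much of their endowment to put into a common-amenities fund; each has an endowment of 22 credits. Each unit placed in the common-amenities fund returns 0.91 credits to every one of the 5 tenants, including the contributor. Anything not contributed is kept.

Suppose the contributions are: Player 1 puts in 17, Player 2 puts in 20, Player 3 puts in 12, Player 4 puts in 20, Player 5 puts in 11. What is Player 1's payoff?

77.80 credits

Total contributed: 17 + 20 + 12 + 20 + 11 = 80.
Each receives 0.91 × 80 = 72.80 from the common-amenities fund.
Player 1 keeps 22 − 17 = 5, so Player 1's payoff is 5 + 72.80 = 77.80.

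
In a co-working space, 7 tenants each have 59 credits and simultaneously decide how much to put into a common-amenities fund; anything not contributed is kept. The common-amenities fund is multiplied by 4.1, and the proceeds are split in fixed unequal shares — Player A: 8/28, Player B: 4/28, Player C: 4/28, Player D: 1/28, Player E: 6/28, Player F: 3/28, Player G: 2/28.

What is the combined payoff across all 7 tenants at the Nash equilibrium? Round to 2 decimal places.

Player j's private return per contributed unit is 4.1 × (j's share). Contributing is weakly dominant for j when that share is at least 1/4.1 = 0.2439, and contributing 0 is dominant otherwise.
Only Player A (8/28) clears that bar, contributing 59; the remaining 6 contribute 0. Total contributed: 59.
The common-amenities fund pays out 4.1 × 59 = 241.90 in total (split across the unequal shares, but the aggregate is all that matters for the group sum).
The 6 free-riders keep 59 each, adding 354. Group total = 354 + 241.90 = 595.90.

595.90 credits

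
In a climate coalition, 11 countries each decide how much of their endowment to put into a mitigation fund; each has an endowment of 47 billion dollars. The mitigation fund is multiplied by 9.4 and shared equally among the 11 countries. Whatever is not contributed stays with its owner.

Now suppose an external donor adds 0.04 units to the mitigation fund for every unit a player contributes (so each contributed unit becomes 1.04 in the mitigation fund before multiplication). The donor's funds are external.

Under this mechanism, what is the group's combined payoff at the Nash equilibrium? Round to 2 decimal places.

517.00 billion dollars

With the mechanism, a contributed unit returns 9.4 × 1.04 / 11 = 0.8887 per unit of net cost — still below 1 — so contributing 0 remains dominant for every player.
Everyone keeps their endowment and the group total is 11 × 47 = 517.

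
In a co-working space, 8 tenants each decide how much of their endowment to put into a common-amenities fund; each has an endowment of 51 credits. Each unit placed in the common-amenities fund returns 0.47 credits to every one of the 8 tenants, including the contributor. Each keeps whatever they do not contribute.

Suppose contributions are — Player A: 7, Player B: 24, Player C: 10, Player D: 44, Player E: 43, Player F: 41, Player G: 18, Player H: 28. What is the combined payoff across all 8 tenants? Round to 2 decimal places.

1001.40 credits

Total contributed: 7 + 24 + 10 + 44 + 43 + 41 + 18 + 28 = 215; total kept: 8 × 51 − 215 = 193.
The common-amenities fund pays out 0.47 × 8 × 215 = 808.40 in aggregate.
Group total = 193 + 808.40 = 1001.40.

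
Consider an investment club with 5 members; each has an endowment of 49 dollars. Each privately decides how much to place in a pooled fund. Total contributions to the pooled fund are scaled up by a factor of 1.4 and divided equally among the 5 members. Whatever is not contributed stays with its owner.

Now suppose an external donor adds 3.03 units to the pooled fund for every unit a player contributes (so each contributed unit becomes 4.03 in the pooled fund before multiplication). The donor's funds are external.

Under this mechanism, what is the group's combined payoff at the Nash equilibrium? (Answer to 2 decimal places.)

1382.29 dollars

With the mechanism, a contributed unit returns 1.4 × 4.03 / 5 = 1.1284 per unit of net cost to the contributor — now above 1 — so contributing fully is weakly dominant for every player.
At the Nash equilibrium everyone contributes 49. Group total payoff = 1.4 × 4.03 × 245 = 1382.29.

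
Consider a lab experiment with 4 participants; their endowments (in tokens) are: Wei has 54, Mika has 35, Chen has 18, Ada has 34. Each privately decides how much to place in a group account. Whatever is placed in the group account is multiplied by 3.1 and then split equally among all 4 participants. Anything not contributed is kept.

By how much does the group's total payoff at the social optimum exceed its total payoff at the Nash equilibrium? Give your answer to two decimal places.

The private return per contributed unit is 3.1/4 = 0.7750 < 1 for every player regardless of endowment, so the Nash equilibrium is zero contribution and the group total is Σ E_j = 54 + 35 + 18 + 34 = 141.
Each contributed unit returns 3.100 to the group, so the social optimum is full contribution by everyone: group total = 3.100 × 141 = 437.10.
Efficiency loss = (3.100 − 1) × 141 = 296.10.

296.10 tokens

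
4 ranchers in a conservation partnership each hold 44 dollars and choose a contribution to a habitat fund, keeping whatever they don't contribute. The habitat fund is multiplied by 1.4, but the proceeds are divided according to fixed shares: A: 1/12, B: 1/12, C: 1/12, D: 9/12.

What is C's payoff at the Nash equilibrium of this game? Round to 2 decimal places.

49.13 dollars

Player j's private return per contributed unit is 1.4 × (j's share). Contributing is weakly dominant for j when that share is at least 1/1.4 = 0.7143, and contributing 0 is dominant otherwise.
D alone (share 9/12) is above the threshold, contributing 44; the remaining 3 contribute 0. Total contributed: 44.
C keeps 44 and receives 1.4 × 44 × 1/12 = 5.13 from the habitat fund, for a payoff of 49.13.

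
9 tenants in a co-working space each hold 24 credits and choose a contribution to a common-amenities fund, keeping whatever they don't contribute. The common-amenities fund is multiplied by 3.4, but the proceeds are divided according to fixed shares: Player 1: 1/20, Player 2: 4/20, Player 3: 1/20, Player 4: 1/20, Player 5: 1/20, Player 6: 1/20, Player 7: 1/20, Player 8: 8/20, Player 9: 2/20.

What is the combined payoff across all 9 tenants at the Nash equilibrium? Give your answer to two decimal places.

273.60 credits

A player with share s gets back 3.4·s per unit contributed, so full contribution is dominant for anyone with s > 1/3.4 = 0.2941 and zero contribution is dominant for anyone below.
The only share above 0.2941 is Player 8's 8/20, contributing 24; the remaining 8 contribute 0. Total contributed: 24.
The common-amenities fund pays out 3.4 × 24 = 81.60 in total (split across the unequal shares, but the aggregate is all that matters for the group sum).
The 8 free-riders keep 24 each, adding 192. Group total = 192 + 81.60 = 273.60.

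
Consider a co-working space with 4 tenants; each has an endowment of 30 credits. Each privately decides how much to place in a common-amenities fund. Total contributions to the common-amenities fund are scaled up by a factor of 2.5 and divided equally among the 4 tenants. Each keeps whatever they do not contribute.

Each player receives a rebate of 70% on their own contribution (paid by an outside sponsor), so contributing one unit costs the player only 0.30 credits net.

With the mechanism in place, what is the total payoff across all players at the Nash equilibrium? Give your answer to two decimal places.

384.00 credits

The effective private return per unit is now (2.5/4) / 0.30 = 2.0833 > 1, so every player's dominant strategy flips to full contribution.
At the Nash equilibrium everyone contributes 30. Group total payoff = 4 × (30 × 0.70 + 2.5 × 30) = 384.00.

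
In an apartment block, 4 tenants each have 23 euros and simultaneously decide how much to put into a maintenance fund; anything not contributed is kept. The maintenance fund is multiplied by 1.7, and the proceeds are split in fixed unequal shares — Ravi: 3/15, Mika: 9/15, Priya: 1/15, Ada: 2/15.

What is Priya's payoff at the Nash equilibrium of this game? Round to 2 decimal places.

Player j's private return per contributed unit is 1.7 × (j's share). Contributing is weakly dominant for j when that share is at least 1/1.7 = 0.5882, and contributing 0 is dominant otherwise.
The only share above 0.5882 is Mika's 9/15, contributing 23; the remaining 3 contribute 0. Total contributed: 23.
Priya keeps 23 and receives 1.7 × 23 × 1/15 = 2.61 from the maintenance fund, for a payoff of 25.61.

25.61 euros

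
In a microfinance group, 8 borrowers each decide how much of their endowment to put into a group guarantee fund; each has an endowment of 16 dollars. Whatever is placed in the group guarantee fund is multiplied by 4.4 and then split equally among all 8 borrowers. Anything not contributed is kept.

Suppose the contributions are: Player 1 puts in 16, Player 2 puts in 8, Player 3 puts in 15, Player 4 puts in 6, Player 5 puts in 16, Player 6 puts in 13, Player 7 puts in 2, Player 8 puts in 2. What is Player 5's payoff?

Total contributed: 16 + 8 + 15 + 6 + 16 + 13 + 2 + 2 = 78.
Each receives 4.4 × 78 / 8 = 42.90 from the group guarantee fund.
Player 5 keeps 16 − 16 = 0, so Player 5's payoff is 0 + 42.90 = 42.90.

42.90 dollars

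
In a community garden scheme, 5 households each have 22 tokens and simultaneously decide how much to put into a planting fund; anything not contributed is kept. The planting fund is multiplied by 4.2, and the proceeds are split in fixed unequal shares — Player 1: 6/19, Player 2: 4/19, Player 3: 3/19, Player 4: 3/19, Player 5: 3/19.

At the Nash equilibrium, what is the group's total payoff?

180.40 tokens

Each unit j contributes comes back to j as 4.2 × (j's share), so j prefers to contribute only if that share exceeds 1/4.2 = 0.2381; otherwise keeping the unit dominates.
Only Player 1 (6/19) clears that bar, contributing 22; the remaining 4 contribute 0. Total contributed: 22.
The planting fund pays out 4.2 × 22 = 92.40 in total (split across the unequal shares, but the aggregate is all that matters for the group sum).
The 4 free-riders keep 22 each, adding 88. Group total = 88 + 92.40 = 180.40.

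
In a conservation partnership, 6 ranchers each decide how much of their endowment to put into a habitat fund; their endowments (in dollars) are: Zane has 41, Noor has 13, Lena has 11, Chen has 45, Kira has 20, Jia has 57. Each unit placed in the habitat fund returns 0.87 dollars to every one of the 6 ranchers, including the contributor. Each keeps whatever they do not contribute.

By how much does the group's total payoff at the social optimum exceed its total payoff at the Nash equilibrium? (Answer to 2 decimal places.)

789.14 dollars

The private return per contributed unit is 0.87 < 1 for everyone, so the Nash equilibrium is zero contribution and the group total is Σ E_j = 41 + 13 + 11 + 45 + 20 + 57 = 187.
Each contributed unit returns 5.220 to the group, so the social optimum is full contribution by everyone: group total = 5.220 × 187 = 976.14.
Efficiency loss = (5.220 − 1) × 187 = 789.14.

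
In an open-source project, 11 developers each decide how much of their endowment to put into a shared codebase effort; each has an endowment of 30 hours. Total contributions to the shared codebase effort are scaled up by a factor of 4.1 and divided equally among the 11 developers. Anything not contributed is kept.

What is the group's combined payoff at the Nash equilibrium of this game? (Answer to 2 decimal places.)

Each contributed unit returns 4.1/11 = 0.3727 to its contributor — below 1 — so contributing 0 is dominant for every player. At the Nash equilibrium everyone keeps their 30, and the group total is 11 × 30 = 330.

330.00 hours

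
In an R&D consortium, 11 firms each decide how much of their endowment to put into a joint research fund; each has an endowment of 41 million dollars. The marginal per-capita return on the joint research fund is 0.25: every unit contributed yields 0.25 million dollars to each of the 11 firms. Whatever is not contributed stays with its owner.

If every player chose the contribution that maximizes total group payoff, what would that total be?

1240.25 million dollars

Each contributed unit returns 2.750 to the group as a whole (0.25 to each of 11 players), which exceeds 1, so the social optimum is full contribution: group total = 2.750 × 451 = 1240.25.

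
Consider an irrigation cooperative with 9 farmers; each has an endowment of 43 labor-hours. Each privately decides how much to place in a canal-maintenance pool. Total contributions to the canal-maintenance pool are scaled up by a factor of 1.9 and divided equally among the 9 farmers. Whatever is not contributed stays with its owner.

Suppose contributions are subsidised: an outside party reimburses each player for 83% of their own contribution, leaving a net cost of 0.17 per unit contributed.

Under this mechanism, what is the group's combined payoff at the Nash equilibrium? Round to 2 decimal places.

The effective private return per unit is now (1.9/9) / 0.17 = 1.2418 > 1, so every player's dominant strategy flips to full contribution.
At the Nash equilibrium everyone contributes 43. Group total payoff = 9 × (43 × 0.83 + 1.9 × 43) = 1056.51.

1056.51 labor-hours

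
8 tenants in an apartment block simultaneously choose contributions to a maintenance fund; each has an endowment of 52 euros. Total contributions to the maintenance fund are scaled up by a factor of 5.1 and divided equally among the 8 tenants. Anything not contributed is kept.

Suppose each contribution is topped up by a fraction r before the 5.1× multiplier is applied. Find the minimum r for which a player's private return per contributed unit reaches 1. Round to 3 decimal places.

With matching at rate r, one contributed unit becomes (1 + r) in the maintenance fund and returns 5.1 × (1 + r) / 8 to the contributor.
Setting this equal to 1: 1 + r = 8/5.1 = 1.5686.
So the minimum matching rate is r = 1.5686 − 1 = 0.569.

0.569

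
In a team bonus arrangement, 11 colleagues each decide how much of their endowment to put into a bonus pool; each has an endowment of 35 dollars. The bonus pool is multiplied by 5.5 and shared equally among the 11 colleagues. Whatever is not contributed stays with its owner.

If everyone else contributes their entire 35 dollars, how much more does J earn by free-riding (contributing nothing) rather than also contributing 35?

17.50 dollars

Switching from a contribution of 35 to 0 lets J keep an extra 35 dollars, but lowers the bonus pool by 35, which costs J their own share of that drop: 5.5/11 × 35 = 17.50.
Net gain = 35 − 17.50 = 17.50. The private return per contributed unit (0.5000) is below 1, so free-riding is indeed the best response regardless of what the others do.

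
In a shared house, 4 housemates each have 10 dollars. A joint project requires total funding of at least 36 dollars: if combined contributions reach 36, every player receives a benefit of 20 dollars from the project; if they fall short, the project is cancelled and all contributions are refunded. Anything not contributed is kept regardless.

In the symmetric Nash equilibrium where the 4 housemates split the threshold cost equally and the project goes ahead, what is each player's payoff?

Equal share of the threshold: 36/4 = 9.
At this profile no one gains by cutting their contribution: any cut drops the total below 36, the project is cancelled, contributions are refunded, and the deviator ends with 10, which is less than 10 − 9 + 20 = 21. Contributing more than 9 just wastes the excess. So contributing exactly 9 is a best response.
Each player's payoff: 10 − 9 + 20 = 21.

21 dollars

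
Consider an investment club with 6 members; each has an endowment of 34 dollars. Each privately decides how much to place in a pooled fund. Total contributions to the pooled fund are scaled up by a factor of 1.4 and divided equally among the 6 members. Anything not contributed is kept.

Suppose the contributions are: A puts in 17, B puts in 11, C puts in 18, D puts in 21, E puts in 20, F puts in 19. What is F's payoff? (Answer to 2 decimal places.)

Total contributed: 17 + 11 + 18 + 21 + 20 + 19 = 106.
Each receives 1.4 × 106 / 6 = 24.73 from the pooled fund.
F keeps 34 − 19 = 15, so F's payoff is 15 + 24.73 = 39.73.

39.73 dollars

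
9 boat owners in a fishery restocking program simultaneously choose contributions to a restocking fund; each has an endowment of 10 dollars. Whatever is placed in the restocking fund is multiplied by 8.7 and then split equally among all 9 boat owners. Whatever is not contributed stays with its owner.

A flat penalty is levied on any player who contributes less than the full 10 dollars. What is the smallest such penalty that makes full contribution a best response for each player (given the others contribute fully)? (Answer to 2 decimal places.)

0.33 dollars

Given the others contribute fully, the best deviation is to contribute 0 (any partial contribution still incurs the fine and gives up units whose private return 0.9667 is below 1).
Deviating from 10 to 0 saves 10 dollars but forfeits the deviator's share of the drop in the restocking fund: 8.7/9 × 10 = 9.67.
So the deviation gain is 10 − 9.67 = 0.33, and the fine must be at least 0.33 dollars to wipe it out.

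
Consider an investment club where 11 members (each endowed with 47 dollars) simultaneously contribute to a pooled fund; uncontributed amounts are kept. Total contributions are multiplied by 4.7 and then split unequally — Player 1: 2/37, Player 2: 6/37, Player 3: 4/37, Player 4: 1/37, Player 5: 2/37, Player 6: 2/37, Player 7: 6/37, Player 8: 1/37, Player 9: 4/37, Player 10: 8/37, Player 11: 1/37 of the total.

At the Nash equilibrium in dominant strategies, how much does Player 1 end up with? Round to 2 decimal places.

58.94 dollars

Player j's private return per contributed unit is 4.7 × (j's share). Contributing is weakly dominant for j when that share is at least 1/4.7 = 0.2128, and contributing 0 is dominant otherwise.
Player 10 alone (share 8/37) is above the threshold, contributing 47; the remaining 10 contribute 0. Total contributed: 47.
Player 1 keeps 47 and receives 4.7 × 47 × 2/37 = 11.94 from the pooled fund, for a payoff of 58.94.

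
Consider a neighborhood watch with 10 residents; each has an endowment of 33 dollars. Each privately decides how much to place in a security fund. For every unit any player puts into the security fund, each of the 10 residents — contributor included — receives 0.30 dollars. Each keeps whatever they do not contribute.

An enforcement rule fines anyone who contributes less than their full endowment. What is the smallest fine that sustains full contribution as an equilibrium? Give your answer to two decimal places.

23.10 dollars

Given the others contribute fully, the best deviation is to contribute 0 (any partial contribution still incurs the fine and gives up units whose private return 0.30 is below 1).
Deviating from 33 to 0 saves 33 dollars but forfeits the deviator's share of the drop in the security fund: 0.30 × 33 = 9.90.
So the deviation gain is 33 − 9.90 = 23.10, and the fine must be at least 23.10 dollars to wipe it out.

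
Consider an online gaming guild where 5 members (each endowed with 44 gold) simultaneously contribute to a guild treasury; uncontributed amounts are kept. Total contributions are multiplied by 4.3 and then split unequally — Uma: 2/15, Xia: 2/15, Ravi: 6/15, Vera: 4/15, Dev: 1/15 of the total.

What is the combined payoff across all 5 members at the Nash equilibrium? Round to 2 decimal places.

510.40 gold

Each unit j contributes comes back to j as 4.3 × (j's share), so j prefers to contribute only if that share exceeds 1/4.3 = 0.2326; otherwise keeping the unit dominates.
Ravi and Vera are above the threshold, contributing 44 each; the remaining 3 contribute 0. Total contributed: 88.
The guild treasury pays out 4.3 × 88 = 378.40 in total (split across the unequal shares, but the aggregate is all that matters for the group sum).
The 3 free-riders keep 44 each, adding 132. Group total = 132 + 378.40 = 510.40.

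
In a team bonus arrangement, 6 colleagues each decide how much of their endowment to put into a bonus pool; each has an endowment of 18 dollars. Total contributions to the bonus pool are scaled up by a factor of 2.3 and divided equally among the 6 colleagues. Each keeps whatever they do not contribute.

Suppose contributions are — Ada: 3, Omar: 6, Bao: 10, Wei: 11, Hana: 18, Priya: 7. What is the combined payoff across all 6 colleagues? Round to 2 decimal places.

179.50 dollars

Total contributed: 3 + 6 + 10 + 11 + 18 + 7 = 55; total kept: 6 × 18 − 55 = 53.
The bonus pool pays out 2.3 × 55 = 126.50 in aggregate.
Group total = 53 + 126.50 = 179.50.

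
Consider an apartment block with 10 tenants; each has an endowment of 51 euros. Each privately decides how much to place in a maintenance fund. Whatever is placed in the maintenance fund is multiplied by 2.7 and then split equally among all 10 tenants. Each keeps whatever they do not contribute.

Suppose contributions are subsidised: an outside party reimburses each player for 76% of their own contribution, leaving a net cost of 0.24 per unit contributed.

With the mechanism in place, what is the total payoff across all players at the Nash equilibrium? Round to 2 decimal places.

Under the mechanism each unit contributed yields (2.7/10) / 0.24 = 1.1250 back to its contributor per unit of net cost, which exceeds 1, making full contribution the dominant choice for everyone.
So the Nash equilibrium is full contribution by all 10; the group earns 10 × (51 × 0.76 + 2.7 × 51) = 1764.60.

1764.60 euros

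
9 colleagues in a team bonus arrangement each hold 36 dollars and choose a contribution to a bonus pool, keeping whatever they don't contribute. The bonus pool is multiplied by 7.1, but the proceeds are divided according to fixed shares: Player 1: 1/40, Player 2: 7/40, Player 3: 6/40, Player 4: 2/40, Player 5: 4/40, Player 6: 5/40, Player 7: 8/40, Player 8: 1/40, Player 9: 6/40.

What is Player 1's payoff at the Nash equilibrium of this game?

61.56 dollars

For player j, contributing a unit is worthwhile iff 7.1 × (j's share) ≥ 1, i.e. iff j's share is at least 0.1408.
Player 2, Player 3, Player 7 and Player 9 are above the threshold, contributing 36 each; the remaining 5 contribute 0. Total contributed: 144.
Player 1 keeps 36 and receives 7.1 × 144 × 1/40 = 25.56 from the bonus pool, for a payoff of 61.56.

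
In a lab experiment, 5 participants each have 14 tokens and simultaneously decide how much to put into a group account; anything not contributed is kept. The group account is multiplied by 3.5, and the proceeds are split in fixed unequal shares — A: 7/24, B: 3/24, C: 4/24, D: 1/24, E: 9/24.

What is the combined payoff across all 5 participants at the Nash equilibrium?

For player j, contributing a unit is worthwhile iff 3.5 × (j's share) ≥ 1, i.e. iff j's share is at least 0.2857.
A and E are above the threshold, contributing 14 each; the remaining 3 contribute 0. Total contributed: 28.
The group account pays out 3.5 × 28 = 98.00 in total (split across the unequal shares, but the aggregate is all that matters for the group sum).
The 3 free-riders keep 14 each, adding 42. Group total = 42 + 98.00 = 140.00.

140.00 tokens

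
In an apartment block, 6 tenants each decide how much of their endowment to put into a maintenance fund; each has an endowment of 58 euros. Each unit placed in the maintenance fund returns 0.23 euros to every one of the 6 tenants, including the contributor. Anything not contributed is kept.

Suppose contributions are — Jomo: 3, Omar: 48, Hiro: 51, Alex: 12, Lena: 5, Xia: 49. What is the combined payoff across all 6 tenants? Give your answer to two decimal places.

411.84 euros

Total contributed: 3 + 48 + 51 + 12 + 5 + 49 = 168; total kept: 6 × 58 − 168 = 180.
The maintenance fund pays out 0.23 × 6 × 168 = 231.84 in aggregate.
Group total = 180 + 231.84 = 411.84.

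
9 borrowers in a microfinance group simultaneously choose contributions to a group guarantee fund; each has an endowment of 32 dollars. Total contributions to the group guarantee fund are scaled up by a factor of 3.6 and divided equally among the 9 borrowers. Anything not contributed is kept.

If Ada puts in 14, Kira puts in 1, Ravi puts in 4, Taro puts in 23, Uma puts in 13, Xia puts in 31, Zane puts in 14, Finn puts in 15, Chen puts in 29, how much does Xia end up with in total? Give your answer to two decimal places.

58.60 dollars

Total contributed: 14 + 1 + 4 + 23 + 13 + 31 + 14 + 15 + 29 = 144.
Each receives 3.6 × 144 / 9 = 57.60 from the group guarantee fund.
Xia keeps 32 − 31 = 1, so Xia's payoff is 1 + 57.60 = 58.60.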